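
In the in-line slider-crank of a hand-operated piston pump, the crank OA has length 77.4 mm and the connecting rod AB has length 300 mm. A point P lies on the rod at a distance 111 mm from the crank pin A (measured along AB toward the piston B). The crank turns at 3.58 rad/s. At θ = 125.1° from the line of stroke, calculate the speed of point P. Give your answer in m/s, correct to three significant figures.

ω = 3.58 rad/s.  Crank-pin speed |V_A| = rω = 0.27709 m/s, perpendicular to OA.
Rod angle: sinφ = −(r/L) sinθ ⇒ φ = -12.186°; ω_rod = −rω cosθ/√(L²−r²sin²θ) = +0.54334 rad/s.
V_P = V_A + ω_rod × AP, with AP = 0.111 m along the rod.
Components: V_Px = −rω sinθ − a·ω_rod·sinφ = -0.21397 m/s;  V_Py = rω cosθ + a·ω_rod·cosφ = -0.10038 m/s.
|V_P| = √(V_Px² + V_Py²) = 0.23635 m/s.

0.236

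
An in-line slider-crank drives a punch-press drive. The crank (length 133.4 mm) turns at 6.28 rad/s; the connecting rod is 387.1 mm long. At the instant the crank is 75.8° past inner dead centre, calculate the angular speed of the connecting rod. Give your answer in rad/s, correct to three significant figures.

0.563

ω = 6.28 rad/s
The rod makes angle φ with the slider axis where L sinφ = r sinθ; differentiating, L cosφ·φ̇ = r ω cosθ.
L cosφ = √(L² − r² sin²θ) = 0.36486 m.
|ω_rod| = r ω |cosθ| / √(L² − r² sin²θ) = 0.1334·6.28·0.24531/0.36486 = 0.56325 rad/s.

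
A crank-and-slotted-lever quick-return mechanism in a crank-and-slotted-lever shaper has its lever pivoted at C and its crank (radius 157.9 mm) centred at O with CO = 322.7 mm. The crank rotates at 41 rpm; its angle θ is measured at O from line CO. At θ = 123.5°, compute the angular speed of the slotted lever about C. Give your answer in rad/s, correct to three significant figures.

ω = 4.294 rad/s (from 41 rpm).
Crank pin A relative to C: A = (d + r cosθ, r sinθ); lever angle φ = atan2(r sinθ, d + r cosθ).
Differentiating tanφ: φ̇ = rω(d cosθ + r)/(d² + r² + 2dr cosθ).
d² + r² + 2dr cosθ = |CA|² = 0.0728205 m²;  d cosθ + r = -0.02021 m.
|ω_lever| = |0.1579·4.294·-0.02021| / 0.0728205 = 0.18815 rad/s.

0.188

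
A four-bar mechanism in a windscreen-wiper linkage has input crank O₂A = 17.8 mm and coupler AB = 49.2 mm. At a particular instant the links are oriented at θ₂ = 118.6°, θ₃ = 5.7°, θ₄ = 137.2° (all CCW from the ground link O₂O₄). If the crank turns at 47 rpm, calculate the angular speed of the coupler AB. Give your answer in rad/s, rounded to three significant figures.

ω₂ = 4.922 rad/s (from 47 rpm).
Differentiating the loop-closure r₂e^{iθ₂}+r₃e^{iθ₃}=r₁+r₄e^{iθ₄} gives r₂ω₂e^{iθ₂}+r₃ω₃e^{iθ₃}=r₄ω₄e^{iθ₄}.
Eliminating the other unknown: ω₃ = r₂ω₂ sin(θ₄−θ₂) / [r₃ sin(θ₃−θ₄)].
Numerator sine = +0.31896; denominator sine = -0.74896.
Result = 0.0178·4.922·(+0.31896) / (0.0492·(-0.74896)) = -0.75833 rad/s; magnitude 0.75833 rad/s.

0.758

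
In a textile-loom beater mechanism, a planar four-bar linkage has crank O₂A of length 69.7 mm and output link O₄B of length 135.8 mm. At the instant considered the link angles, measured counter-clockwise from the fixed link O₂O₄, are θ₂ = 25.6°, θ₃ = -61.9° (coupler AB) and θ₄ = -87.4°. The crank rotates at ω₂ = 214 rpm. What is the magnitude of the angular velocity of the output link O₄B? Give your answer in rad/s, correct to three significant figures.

ω₂ = 22.41 rad/s (from 214 rpm).
Differentiating the loop-closure r₂e^{iθ₂}+r₃e^{iθ₃}=r₁+r₄e^{iθ₄} gives r₂ω₂e^{iθ₂}+r₃ω₃e^{iθ₃}=r₄ω₄e^{iθ₄}.
Eliminating the other unknown: ω₄ = r₂ω₂ sin(θ₂−θ₃) / [r₄ sin(θ₄−θ₃)].
Numerator sine = +0.99905; denominator sine = -0.43051.
Result = 0.0697·22.41·(+0.99905) / (0.1358·(-0.43051)) = -26.692 rad/s; magnitude 26.692 rad/s.

26.7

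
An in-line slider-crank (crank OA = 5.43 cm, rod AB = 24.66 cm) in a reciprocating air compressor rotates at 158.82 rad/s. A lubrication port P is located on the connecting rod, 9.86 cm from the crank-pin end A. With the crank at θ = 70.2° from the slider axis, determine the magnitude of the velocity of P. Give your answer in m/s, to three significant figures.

8.54

ω = 158.8 rad/s.  Crank-pin speed |V_A| = rω = 8.6239 m/s, perpendicular to OA.
Rod angle: sinφ = −(r/L) sinθ ⇒ φ = -11.957°; ω_rod = −rω cosθ/√(L²−r²sin²θ) = -12.109 rad/s.
V_P = V_A + ω_rod × AP, with AP = 0.0986 m along the rod.
Components: V_Px = −rω sinθ − a·ω_rod·sinφ = -8.3614 m/s;  V_Py = rω cosθ + a·ω_rod·cosφ = +1.7532 m/s.
|V_P| = √(V_Px² + V_Py²) = 8.5433 m/s.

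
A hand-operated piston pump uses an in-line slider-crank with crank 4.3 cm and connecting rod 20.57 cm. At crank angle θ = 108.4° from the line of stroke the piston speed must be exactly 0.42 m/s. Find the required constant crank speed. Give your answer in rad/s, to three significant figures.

11.0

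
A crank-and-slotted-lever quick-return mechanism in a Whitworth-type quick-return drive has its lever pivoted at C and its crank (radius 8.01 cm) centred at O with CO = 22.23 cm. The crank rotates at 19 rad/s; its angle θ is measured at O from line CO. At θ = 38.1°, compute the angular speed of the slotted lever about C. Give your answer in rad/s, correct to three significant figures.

4.63

ω = 19 rad/s
Crank pin A relative to C: A = (d + r cosθ, r sinθ); lever angle φ = atan2(r sinθ, d + r cosθ).
Differentiating tanφ: φ̇ = rω(d cosθ + r)/(d² + r² + 2dr cosθ).
d² + r² + 2dr cosθ = |CA|² = 0.083858 m²;  d cosθ + r = +0.25504 m.
|ω_lever| = |0.0801·19·+0.25504| / 0.083858 = 4.6285 rad/s.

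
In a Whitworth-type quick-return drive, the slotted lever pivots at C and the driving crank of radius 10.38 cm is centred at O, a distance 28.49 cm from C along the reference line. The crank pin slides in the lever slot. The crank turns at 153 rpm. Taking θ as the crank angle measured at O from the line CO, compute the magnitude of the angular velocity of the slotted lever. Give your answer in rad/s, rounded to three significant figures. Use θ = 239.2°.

ω = 16.02 rad/s (from 153 rpm).
Crank pin A relative to C: A = (d + r cosθ, r sinθ); lever angle φ = atan2(r sinθ, d + r cosθ).
Differentiating tanφ: φ̇ = rω(d cosθ + r)/(d² + r² + 2dr cosθ).
d² + r² + 2dr cosθ = |CA|² = 0.0616576 m²;  d cosθ + r = -0.042081 m.
|ω_lever| = |0.1038·16.02·-0.042081| / 0.0616576 = 1.1351 rad/s.

1.14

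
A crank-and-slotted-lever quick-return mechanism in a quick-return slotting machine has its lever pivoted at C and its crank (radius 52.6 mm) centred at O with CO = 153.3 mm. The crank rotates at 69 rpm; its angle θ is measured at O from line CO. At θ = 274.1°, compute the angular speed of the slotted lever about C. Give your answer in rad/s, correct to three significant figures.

0.881

ω = 7.226 rad/s (from 69 rpm).
Crank pin A relative to C: A = (d + r cosθ, r sinθ); lever angle φ = atan2(r sinθ, d + r cosθ).
Differentiating tanφ: φ̇ = rω(d cosθ + r)/(d² + r² + 2dr cosθ).
d² + r² + 2dr cosθ = |CA|² = 0.0274207 m²;  d cosθ + r = +0.063561 m.
|ω_lever| = |0.0526·7.226·+0.063561| / 0.0274207 = 0.88099 rad/s.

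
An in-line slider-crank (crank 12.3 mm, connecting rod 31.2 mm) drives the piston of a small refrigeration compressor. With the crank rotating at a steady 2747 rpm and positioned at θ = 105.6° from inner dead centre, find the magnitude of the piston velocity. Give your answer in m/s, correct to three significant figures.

3.02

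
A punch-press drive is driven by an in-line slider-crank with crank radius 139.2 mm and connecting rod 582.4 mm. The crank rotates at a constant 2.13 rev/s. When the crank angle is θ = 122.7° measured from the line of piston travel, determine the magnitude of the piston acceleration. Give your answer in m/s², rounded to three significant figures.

15.9

ω = 2π·2.13 = 13.38 rad/s
x(θ) = r cosθ + √(L² − r² sin²θ); with ω constant, a = ω²·d²x/dθ².
d²x/dθ² = −r cosθ − r²(cos2θ)/√u − r⁴ sin²2θ/(4u^{3/2}),  u = L² − r² sin²θ = 0.325468 m².
Substituting r = 0.1392 m, L = 0.5824 m, θ = 122.7°: d²x/dθ² = +0.088922 m.
a = ω²·d²x/dθ² = (13.38)²·(+0.088922) = +15.927 m/s²;  |a| = 15.927 m/s².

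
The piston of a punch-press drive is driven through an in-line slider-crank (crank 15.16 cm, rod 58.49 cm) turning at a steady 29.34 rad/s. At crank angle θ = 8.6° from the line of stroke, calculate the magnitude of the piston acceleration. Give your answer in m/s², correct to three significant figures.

161

ω = 29.34 rad/s
x(θ) = r cosθ + √(L² − r² sin²θ); with ω constant, a = ω²·d²x/dθ².
d²x/dθ² = −r cosθ − r²(cos2θ)/√u − r⁴ sin²2θ/(4u^{3/2}),  u = L² − r² sin²θ = 0.341594 m².
Substituting r = 0.1516 m, L = 0.5849 m, θ = 8.6°: d²x/dθ² = -0.18752 m.
a = ω²·d²x/dθ² = (29.34)²·(-0.18752) = -161.42 m/s²;  |a| = 161.42 m/s².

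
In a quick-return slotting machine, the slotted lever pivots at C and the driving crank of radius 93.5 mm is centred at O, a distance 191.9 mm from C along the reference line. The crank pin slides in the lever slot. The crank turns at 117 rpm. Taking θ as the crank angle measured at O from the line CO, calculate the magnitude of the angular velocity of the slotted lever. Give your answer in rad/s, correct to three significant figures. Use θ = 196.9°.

9.19

ω = 12.25 rad/s (from 117 rpm).
Crank pin A relative to C: A = (d + r cosθ, r sinθ); lever angle φ = atan2(r sinθ, d + r cosθ).
Differentiating tanφ: φ̇ = rω(d cosθ + r)/(d² + r² + 2dr cosθ).
d² + r² + 2dr cosθ = |CA|² = 0.0112323 m²;  d cosθ + r = -0.090113 m.
|ω_lever| = |0.0935·12.25·-0.090113| / 0.0112323 = 9.1906 rad/s.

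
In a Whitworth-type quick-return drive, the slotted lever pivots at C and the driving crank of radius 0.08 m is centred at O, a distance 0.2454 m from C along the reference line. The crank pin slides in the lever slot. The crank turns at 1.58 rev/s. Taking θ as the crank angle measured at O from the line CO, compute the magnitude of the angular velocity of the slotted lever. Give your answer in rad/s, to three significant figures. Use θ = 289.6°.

1.62

ω = 9.927 rad/s (from 1.58 rev/s).
Crank pin A relative to C: A = (d + r cosθ, r sinθ); lever angle φ = atan2(r sinθ, d + r cosθ).
Differentiating tanφ: φ̇ = rω(d cosθ + r)/(d² + r² + 2dr cosθ).
d² + r² + 2dr cosθ = |CA|² = 0.0797923 m²;  d cosθ + r = +0.16232 m.
|ω_lever| = |0.08·9.927·+0.16232| / 0.0797923 = 1.6156 rad/s.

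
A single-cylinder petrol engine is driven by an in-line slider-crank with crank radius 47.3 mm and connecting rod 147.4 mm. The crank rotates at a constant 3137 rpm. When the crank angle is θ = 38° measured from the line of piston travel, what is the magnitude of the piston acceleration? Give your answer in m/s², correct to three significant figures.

4470

ω = 2π·3137/60 = 328.5 rad/s
x(θ) = r cosθ + √(L² − r² sin²θ); with ω constant, a = ω²·d²x/dθ².
d²x/dθ² = −r cosθ − r²(cos2θ)/√u − r⁴ sin²2θ/(4u^{3/2}),  u = L² − r² sin²θ = 0.0208787 m².
Substituting r = 0.0473 m, L = 0.1474 m, θ = 38°: d²x/dθ² = -0.041409 m.
a = ω²·d²x/dθ² = (328.5)²·(-0.041409) = -4468.7 m/s²;  |a| = 4468.7 m/s².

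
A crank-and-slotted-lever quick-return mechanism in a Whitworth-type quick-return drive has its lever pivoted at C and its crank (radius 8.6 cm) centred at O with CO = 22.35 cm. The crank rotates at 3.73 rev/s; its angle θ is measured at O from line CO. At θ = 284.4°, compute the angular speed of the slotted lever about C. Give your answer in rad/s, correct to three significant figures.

4.26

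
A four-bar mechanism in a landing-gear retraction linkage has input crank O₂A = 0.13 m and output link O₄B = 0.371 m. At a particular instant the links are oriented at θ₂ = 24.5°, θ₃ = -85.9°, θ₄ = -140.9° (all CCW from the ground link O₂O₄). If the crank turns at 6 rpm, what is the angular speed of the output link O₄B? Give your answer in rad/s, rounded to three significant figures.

0.252

ω₂ = 0.6283 rad/s (from 6 rpm).
Differentiating the loop-closure r₂e^{iθ₂}+r₃e^{iθ₃}=r₁+r₄e^{iθ₄} gives r₂ω₂e^{iθ₂}+r₃ω₃e^{iθ₃}=r₄ω₄e^{iθ₄}.
Eliminating the other unknown: ω₄ = r₂ω₂ sin(θ₂−θ₃) / [r₄ sin(θ₄−θ₃)].
Numerator sine = +0.93728; denominator sine = -0.81915.
Result = 0.13·0.6283·(+0.93728) / (0.371·(-0.81915)) = -0.25192 rad/s; magnitude 0.25192 rad/s.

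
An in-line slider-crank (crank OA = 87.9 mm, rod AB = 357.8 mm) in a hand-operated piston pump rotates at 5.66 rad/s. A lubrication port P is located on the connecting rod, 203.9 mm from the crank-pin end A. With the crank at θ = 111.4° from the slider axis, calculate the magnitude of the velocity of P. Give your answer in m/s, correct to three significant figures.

0.446

ω = 5.66 rad/s.  Crank-pin speed |V_A| = rω = 0.49751 m/s, perpendicular to OA.
Rod angle: sinφ = −(r/L) sinθ ⇒ φ = -13.222°; ω_rod = −rω cosθ/√(L²−r²sin²θ) = +0.52117 rad/s.
V_P = V_A + ω_rod × AP, with AP = 0.2039 m along the rod.
Components: V_Px = −rω sinθ − a·ω_rod·sinφ = -0.43891 m/s;  V_Py = rω cosθ + a·ω_rod·cosφ = -0.078082 m/s.
|V_P| = √(V_Px² + V_Py²) = 0.4458 m/s.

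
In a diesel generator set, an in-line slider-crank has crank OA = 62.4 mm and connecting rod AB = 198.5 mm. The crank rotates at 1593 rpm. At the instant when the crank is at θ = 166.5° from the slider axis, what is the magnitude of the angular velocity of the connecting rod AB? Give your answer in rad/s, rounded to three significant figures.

51.1

ω = 166.8 rad/s (converted from 1593 rpm).
The rod makes angle φ with the slider axis where L sinφ = r sinθ; differentiating, L cosφ·φ̇ = r ω cosθ.
L cosφ = √(L² − r² sin²θ) = 0.19796 m.
|ω_rod| = r ω |cosθ| / √(L² − r² sin²θ) = 0.0624·166.8·0.97237/0.19796 = 51.13 rad/s.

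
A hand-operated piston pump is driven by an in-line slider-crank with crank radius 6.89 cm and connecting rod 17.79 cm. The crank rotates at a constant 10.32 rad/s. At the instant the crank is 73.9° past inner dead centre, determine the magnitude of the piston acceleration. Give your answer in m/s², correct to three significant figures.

0.518

ω = 10.32 rad/s
x(θ) = r cosθ + √(L² − r² sin²θ); with ω constant, a = ω²·d²x/dθ².
d²x/dθ² = −r cosθ − r²(cos2θ)/√u − r⁴ sin²2θ/(4u^{3/2}),  u = L² − r² sin²θ = 0.0272663 m².
Substituting r = 0.0689 m, L = 0.1779 m, θ = 73.9°: d²x/dθ² = +0.0048651 m.
a = ω²·d²x/dθ² = (10.32)²·(+0.0048651) = +0.51814 m/s²;  |a| = 0.51814 m/s².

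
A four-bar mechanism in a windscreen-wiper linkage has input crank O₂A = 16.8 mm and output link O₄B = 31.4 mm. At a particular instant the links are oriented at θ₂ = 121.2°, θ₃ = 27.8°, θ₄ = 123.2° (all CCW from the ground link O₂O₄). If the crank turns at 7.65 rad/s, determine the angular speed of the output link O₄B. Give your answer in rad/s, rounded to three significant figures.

4.10

ω₂ = 7.65 rad/s
Differentiating the loop-closure r₂e^{iθ₂}+r₃e^{iθ₃}=r₁+r₄e^{iθ₄} gives r₂ω₂e^{iθ₂}+r₃ω₃e^{iθ₃}=r₄ω₄e^{iθ₄}.
Eliminating the other unknown: ω₄ = r₂ω₂ sin(θ₂−θ₃) / [r₄ sin(θ₄−θ₃)].
Numerator sine = +0.99824; denominator sine = +0.99556.
Result = 0.0168·7.65·(+0.99824) / (0.0314·(+0.99556)) = +4.104 rad/s; magnitude 4.104 rad/s.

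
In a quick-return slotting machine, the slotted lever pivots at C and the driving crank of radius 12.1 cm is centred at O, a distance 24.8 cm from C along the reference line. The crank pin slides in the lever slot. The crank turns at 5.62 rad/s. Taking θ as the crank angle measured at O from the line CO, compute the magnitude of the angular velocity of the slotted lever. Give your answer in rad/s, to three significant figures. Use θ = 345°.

ω = 5.62 rad/s
Crank pin A relative to C: A = (d + r cosθ, r sinθ); lever angle φ = atan2(r sinθ, d + r cosθ).
Differentiating tanφ: φ̇ = rω(d cosθ + r)/(d² + r² + 2dr cosθ).
d² + r² + 2dr cosθ = |CA|² = 0.134116 m²;  d cosθ + r = +0.36055 m.
|ω_lever| = |0.121·5.62·+0.36055| / 0.134116 = 1.8281 rad/s.

1.83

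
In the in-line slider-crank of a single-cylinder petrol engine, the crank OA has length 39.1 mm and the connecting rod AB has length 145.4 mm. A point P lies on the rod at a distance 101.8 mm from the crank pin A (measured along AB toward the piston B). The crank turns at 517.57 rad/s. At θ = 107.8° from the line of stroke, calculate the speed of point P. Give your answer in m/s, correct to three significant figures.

ω = 517.6 rad/s.  Crank-pin speed |V_A| = rω = 20.237 m/s, perpendicular to OA.
Rod angle: sinφ = −(r/L) sinθ ⇒ φ = -14.835°; ω_rod = −rω cosθ/√(L²−r²sin²θ) = +44.014 rad/s.
V_P = V_A + ω_rod × AP, with AP = 0.1018 m along the rod.
Components: V_Px = −rω sinθ − a·ω_rod·sinφ = -18.121 m/s;  V_Py = rω cosθ + a·ω_rod·cosφ = -1.8551 m/s.
|V_P| = √(V_Px² + V_Py²) = 18.216 m/s.

18.2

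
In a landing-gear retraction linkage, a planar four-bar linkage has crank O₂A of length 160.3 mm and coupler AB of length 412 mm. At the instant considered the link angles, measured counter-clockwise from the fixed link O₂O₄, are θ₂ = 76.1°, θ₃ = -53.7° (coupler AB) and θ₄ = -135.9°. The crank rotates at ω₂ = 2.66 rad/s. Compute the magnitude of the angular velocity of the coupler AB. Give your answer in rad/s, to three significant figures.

0.554

ω₂ = 2.66 rad/s
Differentiating the loop-closure r₂e^{iθ₂}+r₃e^{iθ₃}=r₁+r₄e^{iθ₄} gives r₂ω₂e^{iθ₂}+r₃ω₃e^{iθ₃}=r₄ω₄e^{iθ₄}.
Eliminating the other unknown: ω₃ = r₂ω₂ sin(θ₄−θ₂) / [r₃ sin(θ₃−θ₄)].
Numerator sine = +0.52992; denominator sine = +0.99075.
Result = 0.1603·2.66·(+0.52992) / (0.412·(+0.99075)) = +0.55356 rad/s; magnitude 0.55356 rad/s.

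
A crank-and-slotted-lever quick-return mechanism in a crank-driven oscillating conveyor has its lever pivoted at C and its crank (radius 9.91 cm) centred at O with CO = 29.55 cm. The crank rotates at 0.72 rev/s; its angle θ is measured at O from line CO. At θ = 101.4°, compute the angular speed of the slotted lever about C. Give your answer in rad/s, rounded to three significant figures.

0.213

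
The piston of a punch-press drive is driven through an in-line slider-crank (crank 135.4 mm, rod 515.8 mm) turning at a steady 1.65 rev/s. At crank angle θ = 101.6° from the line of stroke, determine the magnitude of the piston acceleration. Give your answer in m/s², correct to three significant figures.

6.55

ω = 2π·1.65 = 10.37 rad/s
x(θ) = r cosθ + √(L² − r² sin²θ); with ω constant, a = ω²·d²x/dθ².
d²x/dθ² = −r cosθ − r²(cos2θ)/√u − r⁴ sin²2θ/(4u^{3/2}),  u = L² − r² sin²θ = 0.248458 m².
Substituting r = 0.1354 m, L = 0.5158 m, θ = 101.6°: d²x/dθ² = +0.060926 m.
a = ω²·d²x/dθ² = (10.37)²·(+0.060926) = +6.5484 m/s²;  |a| = 6.5484 m/s².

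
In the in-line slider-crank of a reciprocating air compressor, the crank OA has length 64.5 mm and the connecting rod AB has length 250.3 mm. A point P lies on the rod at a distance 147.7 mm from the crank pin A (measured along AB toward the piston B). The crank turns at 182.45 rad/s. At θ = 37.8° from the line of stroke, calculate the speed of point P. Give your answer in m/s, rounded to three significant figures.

ω = 182.4 rad/s.  Crank-pin speed |V_A| = rω = 11.768 m/s, perpendicular to OA.
Rod angle: sinφ = −(r/L) sinθ ⇒ φ = -9.087°; ω_rod = −rω cosθ/√(L²−r²sin²θ) = -37.622 rad/s.
V_P = V_A + ω_rod × AP, with AP = 0.1477 m along the rod.
Components: V_Px = −rω sinθ − a·ω_rod·sinφ = -8.0903 m/s;  V_Py = rω cosθ + a·ω_rod·cosφ = +3.8116 m/s.
|V_P| = √(V_Px² + V_Py²) = 8.9432 m/s.

8.94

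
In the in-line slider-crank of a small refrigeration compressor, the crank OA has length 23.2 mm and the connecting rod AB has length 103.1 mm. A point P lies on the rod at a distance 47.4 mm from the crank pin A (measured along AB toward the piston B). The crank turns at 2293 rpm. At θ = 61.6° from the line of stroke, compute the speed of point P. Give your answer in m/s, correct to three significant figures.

ω = 240.1 rad/s.  Crank-pin speed |V_A| = rω = 5.5708 m/s, perpendicular to OA.
Rod angle: sinφ = −(r/L) sinθ ⇒ φ = -11.417°; ω_rod = −rω cosθ/√(L²−r²sin²θ) = -26.218 rad/s.
V_P = V_A + ω_rod × AP, with AP = 0.0474 m along the rod.
Components: V_Px = −rω sinθ − a·ω_rod·sinφ = -5.1464 m/s;  V_Py = rω cosθ + a·ω_rod·cosφ = +1.4315 m/s.
|V_P| = √(V_Px² + V_Py²) = 5.3417 m/s.

5.34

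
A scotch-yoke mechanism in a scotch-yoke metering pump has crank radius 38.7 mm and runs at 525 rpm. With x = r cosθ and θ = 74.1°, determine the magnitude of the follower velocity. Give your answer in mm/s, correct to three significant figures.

ω = 54.98 rad/s (from 525 rpm).
x = r cosθ ⇒ ẋ = −rω sinθ.
|v| = rω|sinθ| = 0.0387·54.98·|sin 74.1°| = 2.0462 m/s = 2046.2 mm/s.

2050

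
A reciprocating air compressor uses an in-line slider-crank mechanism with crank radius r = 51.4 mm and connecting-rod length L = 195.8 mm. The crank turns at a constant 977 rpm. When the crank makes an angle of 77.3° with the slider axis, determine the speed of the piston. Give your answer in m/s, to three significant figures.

5.44

ω = 2π·977/60 = 102.3 rad/s
For an in-line slider-crank, x = r cosθ + √(L² − r² sin²θ), so v = −rω sinθ·[1 + r cosθ/√(L² − r² sin²θ)].
With r = 0.0514 m, L = 0.1958 m, θ = 77.3°: √(L² − r² sin²θ) = 0.18927 m.
v = −0.0514·102.3·0.97553·[1 + 0.0514·0.21985/0.18927] = -5.4364 m/s.
|v| = 5.4364 m/s.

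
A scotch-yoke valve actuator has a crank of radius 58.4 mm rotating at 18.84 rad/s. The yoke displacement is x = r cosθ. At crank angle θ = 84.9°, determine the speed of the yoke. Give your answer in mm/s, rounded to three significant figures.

1100

ω = 18.84 rad/s
x = r cosθ ⇒ ẋ = −rω sinθ.
|v| = rω|sinθ| = 0.0584·18.84·|sin 84.9°| = 1.0959 m/s = 1095.9 mm/s.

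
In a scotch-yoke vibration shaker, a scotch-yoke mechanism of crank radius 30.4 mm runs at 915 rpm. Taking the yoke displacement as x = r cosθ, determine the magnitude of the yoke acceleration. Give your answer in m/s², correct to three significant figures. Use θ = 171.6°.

276

ω = 95.82 rad/s (from 915 rpm).
x = r cosθ ⇒ ẍ = −rω² cosθ (ω constant).
|a| = rω²|cosθ| = 0.0304·(95.82)²·|cos 171.6°| = 276.11 m/s².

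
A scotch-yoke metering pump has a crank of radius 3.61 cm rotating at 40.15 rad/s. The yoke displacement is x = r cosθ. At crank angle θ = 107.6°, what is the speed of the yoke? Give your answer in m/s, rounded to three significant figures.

1.38

ω = 40.15 rad/s
x = r cosθ ⇒ ẋ = −rω sinθ.
|v| = rω|sinθ| = 0.0361·40.15·|sin 107.6°| = 1.3816 m/s.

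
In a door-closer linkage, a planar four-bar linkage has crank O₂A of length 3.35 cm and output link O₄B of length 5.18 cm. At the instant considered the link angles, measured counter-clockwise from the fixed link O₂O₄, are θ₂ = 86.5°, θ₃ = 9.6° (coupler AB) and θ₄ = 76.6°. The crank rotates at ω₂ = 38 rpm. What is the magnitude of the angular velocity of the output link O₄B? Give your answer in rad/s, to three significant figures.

ω₂ = 3.979 rad/s (from 38 rpm).
Differentiating the loop-closure r₂e^{iθ₂}+r₃e^{iθ₃}=r₁+r₄e^{iθ₄} gives r₂ω₂e^{iθ₂}+r₃ω₃e^{iθ₃}=r₄ω₄e^{iθ₄}.
Eliminating the other unknown: ω₄ = r₂ω₂ sin(θ₂−θ₃) / [r₄ sin(θ₄−θ₃)].
Numerator sine = +0.97398; denominator sine = +0.92050.
Result = 0.0335·3.979·(+0.97398) / (0.0518·(+0.92050)) = +2.723 rad/s; magnitude 2.723 rad/s.

2.72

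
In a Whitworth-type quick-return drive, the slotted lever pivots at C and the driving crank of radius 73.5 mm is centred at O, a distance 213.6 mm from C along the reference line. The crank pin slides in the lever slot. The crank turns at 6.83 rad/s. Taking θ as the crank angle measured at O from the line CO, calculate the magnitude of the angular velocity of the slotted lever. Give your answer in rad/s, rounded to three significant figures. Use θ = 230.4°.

1.01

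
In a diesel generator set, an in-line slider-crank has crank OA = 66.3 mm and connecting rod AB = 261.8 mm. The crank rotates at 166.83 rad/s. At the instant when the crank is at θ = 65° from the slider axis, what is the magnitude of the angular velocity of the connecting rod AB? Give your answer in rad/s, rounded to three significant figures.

18.3

ω = 166.8 rad/s
The rod makes angle φ with the slider axis where L sinφ = r sinθ; differentiating, L cosφ·φ̇ = r ω cosθ.
L cosφ = √(L² − r² sin²θ) = 0.25481 m.
|ω_rod| = r ω |cosθ| / √(L² − r² sin²θ) = 0.0663·166.8·0.42262/0.25481 = 18.345 rad/s.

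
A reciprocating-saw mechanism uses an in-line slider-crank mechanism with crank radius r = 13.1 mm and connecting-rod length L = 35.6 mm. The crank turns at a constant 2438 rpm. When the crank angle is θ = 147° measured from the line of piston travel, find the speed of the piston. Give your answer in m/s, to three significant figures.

1.25

ω = 2π·2438/60 = 255.3 rad/s
For an in-line slider-crank, x = r cosθ + √(L² − r² sin²θ), so v = −rω sinθ·[1 + r cosθ/√(L² − r² sin²θ)].
With r = 0.0131 m, L = 0.0356 m, θ = 147°: √(L² − r² sin²θ) = 0.034878 m.
v = −0.0131·255.3·0.54464·[1 + 0.0131·-0.83867/0.034878] = -1.2478 m/s.
|v| = 1.2478 m/s.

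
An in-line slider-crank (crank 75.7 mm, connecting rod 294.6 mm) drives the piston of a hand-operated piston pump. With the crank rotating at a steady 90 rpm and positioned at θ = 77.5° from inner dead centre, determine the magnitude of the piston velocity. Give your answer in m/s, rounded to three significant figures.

0.737

ω = 2π·90/60 = 9.425 rad/s
For an in-line slider-crank, x = r cosθ + √(L² − r² sin²θ), so v = −rω sinθ·[1 + r cosθ/√(L² − r² sin²θ)].
With r = 0.0757 m, L = 0.2946 m, θ = 77.5°: √(L² − r² sin²θ) = 0.28518 m.
v = −0.0757·9.425·0.97630·[1 + 0.0757·0.21644/0.28518] = -0.73656 m/s.
|v| = 0.73656 m/s.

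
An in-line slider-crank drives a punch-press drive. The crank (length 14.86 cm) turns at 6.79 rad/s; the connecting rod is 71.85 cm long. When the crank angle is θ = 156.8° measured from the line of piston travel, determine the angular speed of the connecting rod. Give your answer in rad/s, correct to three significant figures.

1.30

ω = 6.79 rad/s
The rod makes angle φ with the slider axis where L sinφ = r sinθ; differentiating, L cosφ·φ̇ = r ω cosθ.
L cosφ = √(L² − r² sin²θ) = 0.71611 m.
|ω_rod| = r ω |cosθ| / √(L² − r² sin²θ) = 0.1486·6.79·0.91914/0.71611 = 1.2951 rad/s.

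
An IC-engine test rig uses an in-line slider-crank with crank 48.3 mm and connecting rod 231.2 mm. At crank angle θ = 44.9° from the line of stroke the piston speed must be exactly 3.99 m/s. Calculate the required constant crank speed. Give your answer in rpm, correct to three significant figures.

972

For an in-line slider-crank, |v_piston| = rω|sinθ|·[1 + r cosθ/√(L² − r² sin²θ)].
With r = 0.0483 m, L = 0.2312 m, θ = 44.9°: the bracketed kinematic factor |dx/dθ| = 0.039195 m.
ω = v/|dx/dθ| = 3.99/0.039195 = 101.8 rad/s.
N = 60ω/(2π) = 972.12 rpm.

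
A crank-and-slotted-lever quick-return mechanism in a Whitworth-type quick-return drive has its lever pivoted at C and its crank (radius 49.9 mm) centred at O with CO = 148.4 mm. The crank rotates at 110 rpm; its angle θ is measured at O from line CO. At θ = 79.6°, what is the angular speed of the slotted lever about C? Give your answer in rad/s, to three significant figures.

1.62

ω = 11.52 rad/s (from 110 rpm).
Crank pin A relative to C: A = (d + r cosθ, r sinθ); lever angle φ = atan2(r sinθ, d + r cosθ).
Differentiating tanφ: φ̇ = rω(d cosθ + r)/(d² + r² + 2dr cosθ).
d² + r² + 2dr cosθ = |CA|² = 0.0271861 m²;  d cosθ + r = +0.076689 m.
|ω_lever| = |0.0499·11.52·+0.076689| / 0.0271861 = 1.6215 rad/s.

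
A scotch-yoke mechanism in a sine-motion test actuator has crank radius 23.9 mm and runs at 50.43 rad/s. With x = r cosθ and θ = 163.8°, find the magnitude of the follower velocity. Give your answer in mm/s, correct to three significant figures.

336

ω = 50.43 rad/s
x = r cosθ ⇒ ẋ = −rω sinθ.
|v| = rω|sinθ| = 0.0239·50.43·|sin 163.8°| = 0.33626 m/s = 336.26 mm/s.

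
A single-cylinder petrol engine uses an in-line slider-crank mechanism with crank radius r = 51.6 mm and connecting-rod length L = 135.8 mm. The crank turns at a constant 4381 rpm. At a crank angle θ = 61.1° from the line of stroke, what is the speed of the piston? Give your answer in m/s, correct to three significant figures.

24.8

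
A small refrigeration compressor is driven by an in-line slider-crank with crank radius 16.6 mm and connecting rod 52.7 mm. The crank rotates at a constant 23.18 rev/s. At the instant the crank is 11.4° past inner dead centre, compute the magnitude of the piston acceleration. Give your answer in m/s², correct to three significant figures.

448

ω = 2π·23.2 = 145.6 rad/s
x(θ) = r cosθ + √(L² − r² sin²θ); with ω constant, a = ω²·d²x/dθ².
d²x/dθ² = −r cosθ − r²(cos2θ)/√u − r⁴ sin²2θ/(4u^{3/2}),  u = L² − r² sin²θ = 0.00276652 m².
Substituting r = 0.0166 m, L = 0.0527 m, θ = 11.4°: d²x/dθ² = -0.021122 m.
a = ω²·d²x/dθ² = (145.6)²·(-0.021122) = -448.04 m/s²;  |a| = 448.04 m/s².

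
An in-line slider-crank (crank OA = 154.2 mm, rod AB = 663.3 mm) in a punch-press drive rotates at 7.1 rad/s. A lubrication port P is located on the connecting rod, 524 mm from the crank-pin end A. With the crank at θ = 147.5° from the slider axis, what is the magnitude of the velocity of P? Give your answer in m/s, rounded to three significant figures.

ω = 7.1 rad/s.  Crank-pin speed |V_A| = rω = 1.0948 m/s, perpendicular to OA.
Rod angle: sinφ = −(r/L) sinθ ⇒ φ = -7.175°; ω_rod = −rω cosθ/√(L²−r²sin²θ) = +1.4031 rad/s.
V_P = V_A + ω_rod × AP, with AP = 0.524 m along the rod.
Components: V_Px = −rω sinθ − a·ω_rod·sinφ = -0.49641 m/s;  V_Py = rω cosθ + a·ω_rod·cosφ = -0.19392 m/s.
|V_P| = √(V_Px² + V_Py²) = 0.53294 m/s.

0.533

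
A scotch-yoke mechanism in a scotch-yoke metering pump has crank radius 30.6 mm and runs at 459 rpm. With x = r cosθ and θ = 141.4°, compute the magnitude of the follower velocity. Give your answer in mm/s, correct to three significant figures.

ω = 48.07 rad/s (from 459 rpm).
x = r cosθ ⇒ ẋ = −rω sinθ.
|v| = rω|sinθ| = 0.0306·48.07·|sin 141.4°| = 0.91762 m/s = 917.62 mm/s.

918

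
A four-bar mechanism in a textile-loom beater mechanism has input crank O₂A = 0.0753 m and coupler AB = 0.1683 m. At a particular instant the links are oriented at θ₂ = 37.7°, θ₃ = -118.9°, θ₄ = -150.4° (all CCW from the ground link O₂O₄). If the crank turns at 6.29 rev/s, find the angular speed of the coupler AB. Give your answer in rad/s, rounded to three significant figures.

4.77

ω₂ = 39.52 rad/s (from 6.29 rev/s).
Differentiating the loop-closure r₂e^{iθ₂}+r₃e^{iθ₃}=r₁+r₄e^{iθ₄} gives r₂ω₂e^{iθ₂}+r₃ω₃e^{iθ₃}=r₄ω₄e^{iθ₄}.
Eliminating the other unknown: ω₃ = r₂ω₂ sin(θ₄−θ₂) / [r₃ sin(θ₃−θ₄)].
Numerator sine = +0.14090; denominator sine = +0.52250.
Result = 0.0753·39.52·(+0.14090) / (0.1683·(+0.52250)) = +4.7684 rad/s; magnitude 4.7684 rad/s.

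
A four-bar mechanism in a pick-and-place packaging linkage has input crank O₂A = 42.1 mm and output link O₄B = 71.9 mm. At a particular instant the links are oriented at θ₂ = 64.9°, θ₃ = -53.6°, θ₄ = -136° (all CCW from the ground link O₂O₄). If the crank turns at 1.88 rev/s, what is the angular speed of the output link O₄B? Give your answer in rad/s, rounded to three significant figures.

6.13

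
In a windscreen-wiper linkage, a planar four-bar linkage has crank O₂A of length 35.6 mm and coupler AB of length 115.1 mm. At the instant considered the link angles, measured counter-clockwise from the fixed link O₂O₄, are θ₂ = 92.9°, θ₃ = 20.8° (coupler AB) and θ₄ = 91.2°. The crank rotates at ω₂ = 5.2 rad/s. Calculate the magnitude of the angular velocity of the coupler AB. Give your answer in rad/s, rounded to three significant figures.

ω₂ = 5.2 rad/s
Differentiating the loop-closure r₂e^{iθ₂}+r₃e^{iθ₃}=r₁+r₄e^{iθ₄} gives r₂ω₂e^{iθ₂}+r₃ω₃e^{iθ₃}=r₄ω₄e^{iθ₄}.
Eliminating the other unknown: ω₃ = r₂ω₂ sin(θ₄−θ₂) / [r₃ sin(θ₃−θ₄)].
Numerator sine = -0.02967; denominator sine = -0.94206.
Result = 0.0356·5.2·(-0.02967) / (0.1151·(-0.94206)) = +0.050648 rad/s; magnitude 0.050648 rad/s.

0.0506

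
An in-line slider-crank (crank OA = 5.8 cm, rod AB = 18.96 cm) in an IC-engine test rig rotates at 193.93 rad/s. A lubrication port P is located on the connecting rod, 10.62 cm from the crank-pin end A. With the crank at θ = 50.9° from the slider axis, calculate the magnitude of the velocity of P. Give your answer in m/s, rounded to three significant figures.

10.2

ω = 193.9 rad/s.  Crank-pin speed |V_A| = rω = 11.248 m/s, perpendicular to OA.
Rod angle: sinφ = −(r/L) sinθ ⇒ φ = -13.733°; ω_rod = −rω cosθ/√(L²−r²sin²θ) = -38.516 rad/s.
V_P = V_A + ω_rod × AP, with AP = 0.1062 m along the rod.
Components: V_Px = −rω sinθ − a·ω_rod·sinφ = -9.7 m/s;  V_Py = rω cosθ + a·ω_rod·cosφ = +3.1204 m/s.
|V_P| = √(V_Px² + V_Py²) = 10.19 m/s.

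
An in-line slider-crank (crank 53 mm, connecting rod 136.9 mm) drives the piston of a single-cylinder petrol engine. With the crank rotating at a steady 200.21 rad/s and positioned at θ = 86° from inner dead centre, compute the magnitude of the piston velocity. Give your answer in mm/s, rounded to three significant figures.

ω = 200.2 rad/s
For an in-line slider-crank, x = r cosθ + √(L² − r² sin²θ), so v = −rω sinθ·[1 + r cosθ/√(L² − r² sin²θ)].
With r = 0.053 m, L = 0.1369 m, θ = 86°: √(L² − r² sin²θ) = 0.12628 m.
v = −0.053·200.2·0.99756·[1 + 0.053·0.06976/0.12628] = -10.895 m/s.
|v| = 10.895 m/s = 10895 mm/s.

10900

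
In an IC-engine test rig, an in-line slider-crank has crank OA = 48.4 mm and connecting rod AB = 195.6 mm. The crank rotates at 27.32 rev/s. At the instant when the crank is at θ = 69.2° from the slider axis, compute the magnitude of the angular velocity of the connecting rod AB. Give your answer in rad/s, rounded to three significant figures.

15.5

ω = 171.7 rad/s (converted from 27.32 rev/s).
The rod makes angle φ with the slider axis where L sinφ = r sinθ; differentiating, L cosφ·φ̇ = r ω cosθ.
L cosφ = √(L² − r² sin²θ) = 0.1903 m.
|ω_rod| = r ω |cosθ| / √(L² − r² sin²θ) = 0.0484·171.7·0.35511/0.1903 = 15.504 rad/s.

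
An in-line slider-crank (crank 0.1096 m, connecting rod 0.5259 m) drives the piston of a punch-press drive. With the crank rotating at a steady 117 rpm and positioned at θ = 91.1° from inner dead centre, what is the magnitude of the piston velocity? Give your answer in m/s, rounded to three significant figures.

1.34

ω = 2π·117/60 = 12.25 rad/s
For an in-line slider-crank, x = r cosθ + √(L² − r² sin²θ), so v = −rω sinθ·[1 + r cosθ/√(L² − r² sin²θ)].
With r = 0.1096 m, L = 0.5259 m, θ = 91.1°: √(L² − r² sin²θ) = 0.51436 m.
v = −0.1096·12.25·0.99982·[1 + 0.1096·-0.01920/0.51436] = -1.3371 m/s.
|v| = 1.3371 m/s.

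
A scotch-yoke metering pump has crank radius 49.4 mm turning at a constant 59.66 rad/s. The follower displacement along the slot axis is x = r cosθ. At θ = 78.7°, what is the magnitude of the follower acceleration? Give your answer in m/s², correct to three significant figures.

34.5

ω = 59.66 rad/s
x = r cosθ ⇒ ẍ = −rω² cosθ (ω constant).
|a| = rω²|cosθ| = 0.0494·(59.66)²·|cos 78.7°| = 34.453 m/s².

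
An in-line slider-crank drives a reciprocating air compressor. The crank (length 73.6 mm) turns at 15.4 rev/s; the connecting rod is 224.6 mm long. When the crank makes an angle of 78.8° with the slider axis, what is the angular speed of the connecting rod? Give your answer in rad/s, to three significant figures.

6.50

ω = 96.76 rad/s (converted from 15.4 rev/s).
The rod makes angle φ with the slider axis where L sinφ = r sinθ; differentiating, L cosφ·φ̇ = r ω cosθ.
L cosφ = √(L² − r² sin²θ) = 0.21268 m.
|ω_rod| = r ω |cosθ| / √(L² − r² sin²θ) = 0.0736·96.76·0.19423/0.21268 = 6.504 rad/s.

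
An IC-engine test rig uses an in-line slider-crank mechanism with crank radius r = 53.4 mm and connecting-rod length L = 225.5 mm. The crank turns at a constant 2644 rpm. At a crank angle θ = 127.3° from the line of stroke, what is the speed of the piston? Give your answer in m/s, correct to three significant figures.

10.0

ω = 2π·2644/60 = 276.9 rad/s
For an in-line slider-crank, x = r cosθ + √(L² − r² sin²θ), so v = −rω sinθ·[1 + r cosθ/√(L² − r² sin²θ)].
With r = 0.0534 m, L = 0.2255 m, θ = 127.3°: √(L² − r² sin²θ) = 0.22146 m.
v = −0.0534·276.9·0.79547·[1 + 0.0534·-0.60599/0.22146] = -10.043 m/s.
|v| = 10.043 m/s.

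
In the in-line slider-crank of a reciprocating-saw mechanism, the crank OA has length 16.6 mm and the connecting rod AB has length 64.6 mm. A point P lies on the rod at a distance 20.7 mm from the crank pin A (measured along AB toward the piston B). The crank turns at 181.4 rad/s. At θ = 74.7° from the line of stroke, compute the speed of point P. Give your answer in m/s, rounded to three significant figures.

ω = 181.4 rad/s.  Crank-pin speed |V_A| = rω = 3.0112 m/s, perpendicular to OA.
Rod angle: sinφ = −(r/L) sinθ ⇒ φ = -14.351°; ω_rod = −rω cosθ/√(L²−r²sin²θ) = -12.696 rad/s.
V_P = V_A + ω_rod × AP, with AP = 0.0207 m along the rod.
Components: V_Px = −rω sinθ − a·ω_rod·sinφ = -2.9697 m/s;  V_Py = rω cosθ + a·ω_rod·cosφ = +0.53997 m/s.
|V_P| = √(V_Px² + V_Py²) = 3.0183 m/s.

3.02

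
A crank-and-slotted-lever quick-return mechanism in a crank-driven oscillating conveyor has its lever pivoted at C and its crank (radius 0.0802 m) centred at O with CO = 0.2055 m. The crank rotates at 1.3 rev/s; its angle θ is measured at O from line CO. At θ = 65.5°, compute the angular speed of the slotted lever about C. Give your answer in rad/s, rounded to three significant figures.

ω = 8.168 rad/s (from 1.3 rev/s).
Crank pin A relative to C: A = (d + r cosθ, r sinθ); lever angle φ = atan2(r sinθ, d + r cosθ).
Differentiating tanφ: φ̇ = rω(d cosθ + r)/(d² + r² + 2dr cosθ).
d² + r² + 2dr cosθ = |CA|² = 0.0623315 m²;  d cosθ + r = +0.16542 m.
|ω_lever| = |0.0802·8.168·+0.16542| / 0.0623315 = 1.7385 rad/s.

1.74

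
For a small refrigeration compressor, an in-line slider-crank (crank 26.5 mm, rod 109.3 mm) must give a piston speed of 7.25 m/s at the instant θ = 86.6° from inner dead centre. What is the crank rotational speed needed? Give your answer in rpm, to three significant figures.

2580

For an in-line slider-crank, |v_piston| = rω|sinθ|·[1 + r cosθ/√(L² − r² sin²θ)].
With r = 0.0265 m, L = 0.1093 m, θ = 86.6°: the bracketed kinematic factor |dx/dθ| = 0.026845 m.
ω = v/|dx/dθ| = 7.25/0.026845 = 270.07 rad/s.
N = 60ω/(2π) = 2578.9 rpm.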